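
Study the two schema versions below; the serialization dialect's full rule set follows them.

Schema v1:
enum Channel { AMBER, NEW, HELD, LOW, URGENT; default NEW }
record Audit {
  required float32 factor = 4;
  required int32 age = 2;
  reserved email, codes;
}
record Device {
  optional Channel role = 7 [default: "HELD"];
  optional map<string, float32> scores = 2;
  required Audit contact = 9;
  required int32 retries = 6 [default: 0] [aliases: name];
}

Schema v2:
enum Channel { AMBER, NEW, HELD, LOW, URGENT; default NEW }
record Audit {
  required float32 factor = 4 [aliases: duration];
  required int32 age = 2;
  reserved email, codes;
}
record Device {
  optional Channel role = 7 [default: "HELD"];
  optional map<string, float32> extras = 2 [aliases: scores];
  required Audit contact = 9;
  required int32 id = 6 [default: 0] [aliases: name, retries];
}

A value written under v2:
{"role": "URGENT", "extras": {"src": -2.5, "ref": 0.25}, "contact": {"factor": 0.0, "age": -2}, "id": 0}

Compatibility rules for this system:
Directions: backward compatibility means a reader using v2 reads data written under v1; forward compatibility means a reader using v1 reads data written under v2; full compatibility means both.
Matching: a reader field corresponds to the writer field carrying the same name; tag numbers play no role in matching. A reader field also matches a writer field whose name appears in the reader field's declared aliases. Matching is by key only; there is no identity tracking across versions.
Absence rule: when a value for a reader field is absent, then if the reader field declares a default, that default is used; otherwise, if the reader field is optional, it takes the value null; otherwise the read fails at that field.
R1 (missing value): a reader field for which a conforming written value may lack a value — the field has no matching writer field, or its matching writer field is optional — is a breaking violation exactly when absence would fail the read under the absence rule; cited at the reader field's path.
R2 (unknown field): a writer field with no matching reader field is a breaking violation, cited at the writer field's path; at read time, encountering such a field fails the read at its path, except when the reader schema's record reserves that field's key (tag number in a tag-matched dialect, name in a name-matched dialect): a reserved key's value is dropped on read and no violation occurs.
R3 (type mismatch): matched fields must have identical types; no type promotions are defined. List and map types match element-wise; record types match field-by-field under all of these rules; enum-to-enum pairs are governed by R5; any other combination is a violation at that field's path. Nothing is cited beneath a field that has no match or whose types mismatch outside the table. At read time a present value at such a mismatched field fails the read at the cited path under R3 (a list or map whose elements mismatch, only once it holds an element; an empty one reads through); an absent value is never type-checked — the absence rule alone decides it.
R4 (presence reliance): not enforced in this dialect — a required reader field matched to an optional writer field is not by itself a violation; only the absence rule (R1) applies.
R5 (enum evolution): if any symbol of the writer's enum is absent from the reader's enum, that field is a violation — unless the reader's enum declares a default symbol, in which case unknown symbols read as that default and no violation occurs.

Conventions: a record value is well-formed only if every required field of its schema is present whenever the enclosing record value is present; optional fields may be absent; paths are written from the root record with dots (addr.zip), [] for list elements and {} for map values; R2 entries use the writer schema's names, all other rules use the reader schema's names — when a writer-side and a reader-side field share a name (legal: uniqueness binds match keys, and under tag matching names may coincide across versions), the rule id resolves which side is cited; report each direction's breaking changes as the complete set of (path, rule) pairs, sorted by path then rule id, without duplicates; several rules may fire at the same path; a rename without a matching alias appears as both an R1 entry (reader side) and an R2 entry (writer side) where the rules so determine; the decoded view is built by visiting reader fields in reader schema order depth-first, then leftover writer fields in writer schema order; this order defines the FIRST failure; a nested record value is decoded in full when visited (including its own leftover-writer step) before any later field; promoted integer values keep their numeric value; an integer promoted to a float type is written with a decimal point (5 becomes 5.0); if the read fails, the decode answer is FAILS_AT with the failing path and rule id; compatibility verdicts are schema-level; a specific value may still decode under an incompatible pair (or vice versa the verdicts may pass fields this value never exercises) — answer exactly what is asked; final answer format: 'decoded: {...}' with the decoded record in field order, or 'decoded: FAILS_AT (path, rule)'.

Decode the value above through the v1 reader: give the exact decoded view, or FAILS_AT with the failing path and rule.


decoded: FAILS_AT (extras, R2)

the writer's type comes first in each Device pair
decoding the Device value with the v1 reader:
  role := "URGENT"
  scores := null (not supplied -> null)
  contact.factor := 0.0
  contact.age := -2
  retries := 0 (no value, default fills)
  read fails at extras under R2 (unknown field)
  => FAILS_AT (extras, R2)
diffs on Device not affecting the asked answer:
  renamed field retries to id in record Device (alias retries declared on the renamed field) -> schema-level compatibility only; this Device value's decode is unchanged


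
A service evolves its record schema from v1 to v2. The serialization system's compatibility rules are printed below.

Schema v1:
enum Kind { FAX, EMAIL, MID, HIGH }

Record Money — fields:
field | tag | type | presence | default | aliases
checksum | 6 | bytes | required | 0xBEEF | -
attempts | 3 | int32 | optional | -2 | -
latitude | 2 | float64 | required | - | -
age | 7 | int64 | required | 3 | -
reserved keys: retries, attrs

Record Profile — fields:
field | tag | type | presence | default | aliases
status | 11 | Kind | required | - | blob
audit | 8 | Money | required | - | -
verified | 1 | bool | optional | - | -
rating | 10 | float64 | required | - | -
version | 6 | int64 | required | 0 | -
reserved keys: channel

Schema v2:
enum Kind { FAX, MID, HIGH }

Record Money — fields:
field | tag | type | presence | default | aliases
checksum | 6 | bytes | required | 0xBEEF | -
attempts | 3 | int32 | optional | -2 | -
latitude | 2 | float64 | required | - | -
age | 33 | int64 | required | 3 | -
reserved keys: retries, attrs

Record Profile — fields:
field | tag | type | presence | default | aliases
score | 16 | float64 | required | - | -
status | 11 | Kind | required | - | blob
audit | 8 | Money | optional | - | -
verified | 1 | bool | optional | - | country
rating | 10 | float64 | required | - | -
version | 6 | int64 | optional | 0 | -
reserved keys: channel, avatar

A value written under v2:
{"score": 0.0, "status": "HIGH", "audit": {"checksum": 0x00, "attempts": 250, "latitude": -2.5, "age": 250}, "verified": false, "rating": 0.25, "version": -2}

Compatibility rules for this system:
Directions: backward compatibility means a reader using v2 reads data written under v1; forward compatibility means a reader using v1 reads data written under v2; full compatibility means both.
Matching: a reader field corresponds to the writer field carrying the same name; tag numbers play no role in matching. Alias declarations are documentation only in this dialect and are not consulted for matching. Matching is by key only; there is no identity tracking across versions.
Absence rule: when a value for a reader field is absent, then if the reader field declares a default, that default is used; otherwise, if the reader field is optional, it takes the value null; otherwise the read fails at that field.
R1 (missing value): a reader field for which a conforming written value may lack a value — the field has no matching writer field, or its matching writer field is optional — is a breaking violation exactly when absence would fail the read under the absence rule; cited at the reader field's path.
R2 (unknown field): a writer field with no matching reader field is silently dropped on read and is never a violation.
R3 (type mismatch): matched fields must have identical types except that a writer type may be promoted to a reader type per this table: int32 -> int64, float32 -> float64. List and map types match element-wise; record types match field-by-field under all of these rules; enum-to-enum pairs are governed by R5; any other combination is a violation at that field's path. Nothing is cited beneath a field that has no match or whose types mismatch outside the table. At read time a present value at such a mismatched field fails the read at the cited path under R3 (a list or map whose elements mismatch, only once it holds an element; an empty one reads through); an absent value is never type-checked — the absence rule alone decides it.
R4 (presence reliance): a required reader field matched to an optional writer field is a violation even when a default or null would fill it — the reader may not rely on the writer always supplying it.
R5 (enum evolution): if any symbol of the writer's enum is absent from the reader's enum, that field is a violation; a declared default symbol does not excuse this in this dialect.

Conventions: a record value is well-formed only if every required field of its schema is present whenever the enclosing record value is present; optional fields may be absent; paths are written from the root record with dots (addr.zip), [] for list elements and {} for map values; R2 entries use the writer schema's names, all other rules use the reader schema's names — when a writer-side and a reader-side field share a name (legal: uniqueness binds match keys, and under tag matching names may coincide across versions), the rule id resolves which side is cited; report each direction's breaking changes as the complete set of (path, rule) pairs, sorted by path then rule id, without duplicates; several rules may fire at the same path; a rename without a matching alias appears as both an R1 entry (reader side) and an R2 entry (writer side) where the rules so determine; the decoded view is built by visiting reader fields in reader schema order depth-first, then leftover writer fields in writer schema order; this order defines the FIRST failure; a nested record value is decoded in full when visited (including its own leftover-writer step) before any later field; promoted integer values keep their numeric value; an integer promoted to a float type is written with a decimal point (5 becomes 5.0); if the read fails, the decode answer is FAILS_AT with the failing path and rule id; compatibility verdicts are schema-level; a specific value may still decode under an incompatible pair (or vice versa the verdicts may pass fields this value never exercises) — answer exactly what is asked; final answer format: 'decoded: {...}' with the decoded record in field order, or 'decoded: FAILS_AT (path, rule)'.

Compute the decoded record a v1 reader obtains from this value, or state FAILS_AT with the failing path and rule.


decoded: {"status": "HIGH", "audit": {"checksum": 0x00, "attempts": 250, "latitude": -2.5, "age": 250}, "verified": false, "rating": 0.25, "version": -2}

in Profile below, arrows point writer -> reader
decoding the Profile value with the v1 reader:
  status := "HIGH"
  audit.checksum := 0x00
  audit.attempts := 250
  audit.latitude := -2.5
  audit.age := 250
  verified := false
  rating := 0.25
  version := -2
  writer score: unknown -> dropped
  => decoded: {"status": "HIGH", "audit": {"checksum": 0x00, "attempts": 250, "latitude": -2.5, "age": 250}, "verified": false, "rating": 0.25, "version": -2}
diffs on Profile not affecting the asked answer:
  added field score to record Profile: required float64, tag 16 (in v2 it sits immediately before status) -> schema-level compatibility only; this Profile value's decode is unchanged
  field age in record Money: tag 7 changed to 33 -> no rule fires on it and the decoded Profile view is identical with or without it
  field audit in record Profile: required changed to optional -> schema-level compatibility only; this Profile value's decode is unchanged
  enum Kind (field status in record Profile): symbol EMAIL removed -> schema-level compatibility only; this Profile value's decode is unchanged
  field version in record Profile: required changed to optional -> schema-level compatibility only; this Profile value's decode is unchanged


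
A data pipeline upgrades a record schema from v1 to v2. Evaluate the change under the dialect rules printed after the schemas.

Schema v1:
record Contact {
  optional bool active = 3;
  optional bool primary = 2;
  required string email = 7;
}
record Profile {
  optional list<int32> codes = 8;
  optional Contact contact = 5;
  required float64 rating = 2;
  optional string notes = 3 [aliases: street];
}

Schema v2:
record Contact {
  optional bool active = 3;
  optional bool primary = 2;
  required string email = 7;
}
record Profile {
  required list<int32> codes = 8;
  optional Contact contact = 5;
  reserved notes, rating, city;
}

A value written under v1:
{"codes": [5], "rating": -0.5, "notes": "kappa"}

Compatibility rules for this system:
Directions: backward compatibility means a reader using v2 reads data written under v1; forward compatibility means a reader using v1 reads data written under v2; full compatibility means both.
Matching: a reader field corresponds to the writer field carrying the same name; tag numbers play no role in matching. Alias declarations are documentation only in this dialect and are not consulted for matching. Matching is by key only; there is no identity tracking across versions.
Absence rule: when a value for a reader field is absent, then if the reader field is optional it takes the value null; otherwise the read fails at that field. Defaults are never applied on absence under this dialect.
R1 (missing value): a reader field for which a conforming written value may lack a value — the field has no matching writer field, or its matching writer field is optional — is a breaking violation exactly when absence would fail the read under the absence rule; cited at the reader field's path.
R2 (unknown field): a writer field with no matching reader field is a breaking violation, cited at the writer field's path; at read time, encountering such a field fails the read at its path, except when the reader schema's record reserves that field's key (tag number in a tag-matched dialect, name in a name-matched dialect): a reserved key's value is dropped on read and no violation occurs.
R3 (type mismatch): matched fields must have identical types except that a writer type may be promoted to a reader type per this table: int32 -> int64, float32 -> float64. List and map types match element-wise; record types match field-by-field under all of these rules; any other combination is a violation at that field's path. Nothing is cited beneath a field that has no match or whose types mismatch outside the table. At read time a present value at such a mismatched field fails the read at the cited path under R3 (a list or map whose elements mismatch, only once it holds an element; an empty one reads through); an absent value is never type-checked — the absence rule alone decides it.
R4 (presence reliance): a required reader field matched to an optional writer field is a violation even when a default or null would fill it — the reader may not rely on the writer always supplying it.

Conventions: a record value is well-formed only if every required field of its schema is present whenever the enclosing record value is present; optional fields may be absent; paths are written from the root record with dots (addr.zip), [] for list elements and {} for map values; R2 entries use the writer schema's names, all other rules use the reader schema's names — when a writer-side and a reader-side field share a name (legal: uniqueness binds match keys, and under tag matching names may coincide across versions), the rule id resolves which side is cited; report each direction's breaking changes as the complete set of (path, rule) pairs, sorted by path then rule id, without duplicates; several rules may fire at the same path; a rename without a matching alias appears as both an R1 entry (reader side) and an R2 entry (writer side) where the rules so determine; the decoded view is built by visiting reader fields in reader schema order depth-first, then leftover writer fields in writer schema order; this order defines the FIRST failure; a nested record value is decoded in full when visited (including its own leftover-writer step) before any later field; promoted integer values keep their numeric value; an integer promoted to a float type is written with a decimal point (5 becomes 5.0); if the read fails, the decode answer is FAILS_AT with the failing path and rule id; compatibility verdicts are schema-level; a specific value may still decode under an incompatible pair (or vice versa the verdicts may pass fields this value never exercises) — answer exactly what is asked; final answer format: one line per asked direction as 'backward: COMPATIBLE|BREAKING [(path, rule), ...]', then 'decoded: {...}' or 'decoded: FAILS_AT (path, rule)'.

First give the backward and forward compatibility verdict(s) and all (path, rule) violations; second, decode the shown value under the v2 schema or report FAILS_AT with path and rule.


backward: BREAKING [(codes, R1), (codes, R4)]; forward: BREAKING [(rating, R1)]; decoded: {"codes": [5], "contact": null}

each type pair in Profile: writer, then reader
backward analysis of Profile with v2 as reader and v1 as writer:
  writer optional, list<int32> -> list<int32>: reader codes maps from writer codes
  writer optional, Contact -> Contact: reader contact maps from writer contact
  writer rating: unknown to reader
  writer notes: unknown to reader
  writer optional, bool -> bool: reader contact.active maps from writer contact.active
  writer optional, bool -> bool: reader contact.primary maps from writer contact.primary
  writer required, string -> string: reader contact.email maps from writer contact.email
  R1 fires at codes
  R4 fires at codes
  backward on Profile therefore BREAKING (2)
forward analysis of Profile with v1 as reader and v2 as writer:
  writer required, list<int32> -> list<int32>: reader codes maps from writer codes
  writer optional, Contact -> Contact: reader contact maps from writer contact
  rating: no writer match
  notes: no writer match
  writer optional, bool -> bool: reader contact.active maps from writer contact.active
  writer optional, bool -> bool: reader contact.primary maps from writer contact.primary
  writer required, string -> string: reader contact.email maps from writer contact.email
  R1 fires at rating
  forward on Profile therefore BREAKING (1)
decoding the Profile value with the v2 reader:
  codes := [5]
  contact := null (absent, optional -> null)
  writer rating: reserved -> dropped
  writer notes: reserved -> dropped
  => decoded: {"codes": [5], "contact": null}


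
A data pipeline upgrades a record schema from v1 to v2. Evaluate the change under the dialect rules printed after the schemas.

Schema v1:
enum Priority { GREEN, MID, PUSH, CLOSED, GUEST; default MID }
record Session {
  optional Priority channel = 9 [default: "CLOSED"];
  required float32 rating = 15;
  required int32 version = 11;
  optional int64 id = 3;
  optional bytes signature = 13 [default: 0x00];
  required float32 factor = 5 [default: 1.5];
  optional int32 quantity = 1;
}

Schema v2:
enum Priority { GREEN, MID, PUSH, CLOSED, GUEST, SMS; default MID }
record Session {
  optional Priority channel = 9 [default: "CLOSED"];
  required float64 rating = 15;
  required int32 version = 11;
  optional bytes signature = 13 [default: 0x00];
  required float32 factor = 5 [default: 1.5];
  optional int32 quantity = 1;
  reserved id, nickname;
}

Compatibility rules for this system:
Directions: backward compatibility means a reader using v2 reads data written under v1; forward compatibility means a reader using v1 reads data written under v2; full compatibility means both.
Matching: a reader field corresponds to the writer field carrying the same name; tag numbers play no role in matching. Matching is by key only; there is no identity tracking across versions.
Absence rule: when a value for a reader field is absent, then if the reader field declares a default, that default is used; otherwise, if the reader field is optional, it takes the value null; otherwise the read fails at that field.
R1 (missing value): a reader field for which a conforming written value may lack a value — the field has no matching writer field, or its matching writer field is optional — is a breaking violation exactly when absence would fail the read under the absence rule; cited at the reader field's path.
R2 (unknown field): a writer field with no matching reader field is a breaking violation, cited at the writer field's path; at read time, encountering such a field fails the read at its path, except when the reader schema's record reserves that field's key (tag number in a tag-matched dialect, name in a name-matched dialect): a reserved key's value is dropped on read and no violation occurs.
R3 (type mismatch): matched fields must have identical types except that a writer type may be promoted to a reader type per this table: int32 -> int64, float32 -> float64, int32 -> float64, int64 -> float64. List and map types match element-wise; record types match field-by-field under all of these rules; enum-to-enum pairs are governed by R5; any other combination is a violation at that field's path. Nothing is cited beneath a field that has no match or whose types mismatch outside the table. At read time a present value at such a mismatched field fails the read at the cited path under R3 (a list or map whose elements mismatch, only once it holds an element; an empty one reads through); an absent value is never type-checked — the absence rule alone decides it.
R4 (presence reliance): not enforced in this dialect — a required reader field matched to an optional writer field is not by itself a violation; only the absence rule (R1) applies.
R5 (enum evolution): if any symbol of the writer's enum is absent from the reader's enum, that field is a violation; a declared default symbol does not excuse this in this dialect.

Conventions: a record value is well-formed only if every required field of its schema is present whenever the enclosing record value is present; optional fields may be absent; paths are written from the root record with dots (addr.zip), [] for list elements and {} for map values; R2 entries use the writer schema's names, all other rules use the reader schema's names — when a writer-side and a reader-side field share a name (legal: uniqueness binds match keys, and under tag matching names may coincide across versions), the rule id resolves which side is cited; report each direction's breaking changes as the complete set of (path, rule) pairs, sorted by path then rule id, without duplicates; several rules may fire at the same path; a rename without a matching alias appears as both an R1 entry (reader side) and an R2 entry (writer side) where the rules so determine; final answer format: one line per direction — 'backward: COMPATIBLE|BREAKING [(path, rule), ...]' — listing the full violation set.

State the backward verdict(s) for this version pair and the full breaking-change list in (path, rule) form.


backward: COMPATIBLE []

the writer's type comes first in each Session pair
backward for Session (reader v2, writer v1):
  writer optional, Priority -> Priority: reader channel maps from writer channel
  writer required, float32 -> float64: reader rating maps from writer rating
  writer required, int32 -> int32: reader version maps from writer version
  writer optional, bytes -> bytes: reader signature maps from writer signature
  writer required, float32 -> float32: reader factor maps from writer factor
  writer optional, int32 -> int32: reader quantity maps from writer quantity
  leftover writer field: id
  nothing fires on Session: backward is COMPATIBLE
the rest of the Session diff is inert for this question:
  removed field id from record Session (its key "id" joins the reserved list) -> inert for the asked Session verdict: nothing fires
  enum Priority (field channel in record Session): symbol SMS added -> its effect on Session is confined to the forward direction, not asked
  field rating in record Session: type float32 changed to float64 -> its effect on Session is confined to the forward direction, not asked


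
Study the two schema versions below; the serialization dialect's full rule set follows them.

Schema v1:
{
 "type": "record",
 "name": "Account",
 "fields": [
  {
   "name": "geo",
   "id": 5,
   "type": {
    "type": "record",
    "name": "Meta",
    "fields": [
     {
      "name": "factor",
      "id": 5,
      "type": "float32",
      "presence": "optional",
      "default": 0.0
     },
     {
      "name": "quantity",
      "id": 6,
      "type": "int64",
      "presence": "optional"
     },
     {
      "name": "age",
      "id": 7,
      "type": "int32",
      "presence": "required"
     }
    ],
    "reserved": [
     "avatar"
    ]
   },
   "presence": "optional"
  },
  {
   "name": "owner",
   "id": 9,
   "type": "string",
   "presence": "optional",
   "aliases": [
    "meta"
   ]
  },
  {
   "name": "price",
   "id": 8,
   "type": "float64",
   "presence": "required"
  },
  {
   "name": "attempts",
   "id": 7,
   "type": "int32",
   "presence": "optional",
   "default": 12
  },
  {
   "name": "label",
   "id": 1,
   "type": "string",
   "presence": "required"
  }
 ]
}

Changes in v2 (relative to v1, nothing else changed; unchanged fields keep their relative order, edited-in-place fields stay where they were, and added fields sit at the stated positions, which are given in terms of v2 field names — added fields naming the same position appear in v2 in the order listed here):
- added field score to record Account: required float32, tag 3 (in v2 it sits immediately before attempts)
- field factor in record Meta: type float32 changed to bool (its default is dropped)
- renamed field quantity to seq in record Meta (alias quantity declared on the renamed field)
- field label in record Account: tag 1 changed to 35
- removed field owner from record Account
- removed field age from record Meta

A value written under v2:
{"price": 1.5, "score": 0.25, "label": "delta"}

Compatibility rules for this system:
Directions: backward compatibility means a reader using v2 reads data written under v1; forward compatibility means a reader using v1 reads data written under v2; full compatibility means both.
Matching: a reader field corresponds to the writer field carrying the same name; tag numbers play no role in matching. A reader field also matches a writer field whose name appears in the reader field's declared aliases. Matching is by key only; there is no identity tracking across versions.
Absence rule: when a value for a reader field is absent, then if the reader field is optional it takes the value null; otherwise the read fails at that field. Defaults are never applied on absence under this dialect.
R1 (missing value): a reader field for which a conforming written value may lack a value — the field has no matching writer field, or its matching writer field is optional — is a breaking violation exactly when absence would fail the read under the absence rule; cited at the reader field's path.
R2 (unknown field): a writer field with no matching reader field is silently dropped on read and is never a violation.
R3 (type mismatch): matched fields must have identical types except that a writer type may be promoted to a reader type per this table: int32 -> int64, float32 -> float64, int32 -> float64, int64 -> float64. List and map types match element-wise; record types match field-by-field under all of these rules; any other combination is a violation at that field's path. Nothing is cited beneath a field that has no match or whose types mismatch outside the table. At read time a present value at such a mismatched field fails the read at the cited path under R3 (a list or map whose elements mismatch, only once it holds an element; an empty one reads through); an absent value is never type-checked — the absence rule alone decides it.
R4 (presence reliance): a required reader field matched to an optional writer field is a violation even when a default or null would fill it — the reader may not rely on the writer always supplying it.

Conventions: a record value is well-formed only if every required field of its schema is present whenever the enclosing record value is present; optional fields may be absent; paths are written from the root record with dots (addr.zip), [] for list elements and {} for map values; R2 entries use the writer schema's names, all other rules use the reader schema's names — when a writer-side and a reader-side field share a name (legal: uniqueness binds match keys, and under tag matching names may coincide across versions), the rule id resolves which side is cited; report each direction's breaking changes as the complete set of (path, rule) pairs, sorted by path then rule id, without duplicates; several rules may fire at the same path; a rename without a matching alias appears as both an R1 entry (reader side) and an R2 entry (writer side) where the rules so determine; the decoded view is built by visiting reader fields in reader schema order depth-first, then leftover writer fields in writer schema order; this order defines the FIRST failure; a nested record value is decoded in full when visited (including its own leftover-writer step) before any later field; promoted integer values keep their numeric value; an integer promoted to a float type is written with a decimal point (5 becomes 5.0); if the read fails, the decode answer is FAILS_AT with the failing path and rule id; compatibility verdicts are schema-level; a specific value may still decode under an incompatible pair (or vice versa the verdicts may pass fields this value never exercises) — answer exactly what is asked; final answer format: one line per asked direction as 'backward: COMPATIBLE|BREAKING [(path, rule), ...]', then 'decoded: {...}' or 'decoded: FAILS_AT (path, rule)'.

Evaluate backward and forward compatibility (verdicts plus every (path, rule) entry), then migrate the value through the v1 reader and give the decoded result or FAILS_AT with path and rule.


backward: BREAKING [(geo.factor, R3), (score, R1)]; forward: BREAKING [(geo.age, R1), (geo.factor, R3)]; decoded: {"geo": null, "owner": null, "price": 1.5, "attempts": null, "label": "delta"}

in Account below, arrows point writer -> reader
backward on Account — v2 reading data written by v1:
  geo <- geo (Meta -> Meta, writer optional)
  price <- price (float64 -> float64, writer required)
  score: no writer match
  attempts <- attempts (int32 -> int32, writer optional)
  label <- label (string -> string, writer required)
  owner (writer side), unknown to reader
  geo.factor <- geo.factor (float32 -> bool, writer optional)
  geo.seq <- geo.quantity (int64 -> int64, writer optional)
  geo.age (writer side), unknown to reader
  R3 fires at geo.factor
  R1 fires at score
  backward on Account therefore BREAKING (2)
forward on Account — v1 reading data written by v2:
  geo <- geo (Meta -> Meta, writer optional)
  owner: no writer match
  price <- price (float64 -> float64, writer required)
  attempts <- attempts (int32 -> int32, writer optional)
  label <- label (string -> string, writer required)
  score (writer side), unknown to reader
  geo.factor <- geo.factor (bool -> float32, writer optional)
  geo.quantity: no writer match
  geo.age: no writer match
  geo.seq (writer side), unknown to reader
  R1 fires at geo.age
  R3 fires at geo.factor
  forward on Account therefore BREAKING (2)
decoding the Account value with the v1 reader:
  geo := null (absent, optional -> null)
  owner := null (absent, optional -> null)
  price := 1.5
  attempts := null (absent, optional -> null)
  label := "delta"
  writer score: unknown -> dropped
  => decoded: {"geo": null, "owner": null, "price": 1.5, "attempts": null, "label": "delta"}


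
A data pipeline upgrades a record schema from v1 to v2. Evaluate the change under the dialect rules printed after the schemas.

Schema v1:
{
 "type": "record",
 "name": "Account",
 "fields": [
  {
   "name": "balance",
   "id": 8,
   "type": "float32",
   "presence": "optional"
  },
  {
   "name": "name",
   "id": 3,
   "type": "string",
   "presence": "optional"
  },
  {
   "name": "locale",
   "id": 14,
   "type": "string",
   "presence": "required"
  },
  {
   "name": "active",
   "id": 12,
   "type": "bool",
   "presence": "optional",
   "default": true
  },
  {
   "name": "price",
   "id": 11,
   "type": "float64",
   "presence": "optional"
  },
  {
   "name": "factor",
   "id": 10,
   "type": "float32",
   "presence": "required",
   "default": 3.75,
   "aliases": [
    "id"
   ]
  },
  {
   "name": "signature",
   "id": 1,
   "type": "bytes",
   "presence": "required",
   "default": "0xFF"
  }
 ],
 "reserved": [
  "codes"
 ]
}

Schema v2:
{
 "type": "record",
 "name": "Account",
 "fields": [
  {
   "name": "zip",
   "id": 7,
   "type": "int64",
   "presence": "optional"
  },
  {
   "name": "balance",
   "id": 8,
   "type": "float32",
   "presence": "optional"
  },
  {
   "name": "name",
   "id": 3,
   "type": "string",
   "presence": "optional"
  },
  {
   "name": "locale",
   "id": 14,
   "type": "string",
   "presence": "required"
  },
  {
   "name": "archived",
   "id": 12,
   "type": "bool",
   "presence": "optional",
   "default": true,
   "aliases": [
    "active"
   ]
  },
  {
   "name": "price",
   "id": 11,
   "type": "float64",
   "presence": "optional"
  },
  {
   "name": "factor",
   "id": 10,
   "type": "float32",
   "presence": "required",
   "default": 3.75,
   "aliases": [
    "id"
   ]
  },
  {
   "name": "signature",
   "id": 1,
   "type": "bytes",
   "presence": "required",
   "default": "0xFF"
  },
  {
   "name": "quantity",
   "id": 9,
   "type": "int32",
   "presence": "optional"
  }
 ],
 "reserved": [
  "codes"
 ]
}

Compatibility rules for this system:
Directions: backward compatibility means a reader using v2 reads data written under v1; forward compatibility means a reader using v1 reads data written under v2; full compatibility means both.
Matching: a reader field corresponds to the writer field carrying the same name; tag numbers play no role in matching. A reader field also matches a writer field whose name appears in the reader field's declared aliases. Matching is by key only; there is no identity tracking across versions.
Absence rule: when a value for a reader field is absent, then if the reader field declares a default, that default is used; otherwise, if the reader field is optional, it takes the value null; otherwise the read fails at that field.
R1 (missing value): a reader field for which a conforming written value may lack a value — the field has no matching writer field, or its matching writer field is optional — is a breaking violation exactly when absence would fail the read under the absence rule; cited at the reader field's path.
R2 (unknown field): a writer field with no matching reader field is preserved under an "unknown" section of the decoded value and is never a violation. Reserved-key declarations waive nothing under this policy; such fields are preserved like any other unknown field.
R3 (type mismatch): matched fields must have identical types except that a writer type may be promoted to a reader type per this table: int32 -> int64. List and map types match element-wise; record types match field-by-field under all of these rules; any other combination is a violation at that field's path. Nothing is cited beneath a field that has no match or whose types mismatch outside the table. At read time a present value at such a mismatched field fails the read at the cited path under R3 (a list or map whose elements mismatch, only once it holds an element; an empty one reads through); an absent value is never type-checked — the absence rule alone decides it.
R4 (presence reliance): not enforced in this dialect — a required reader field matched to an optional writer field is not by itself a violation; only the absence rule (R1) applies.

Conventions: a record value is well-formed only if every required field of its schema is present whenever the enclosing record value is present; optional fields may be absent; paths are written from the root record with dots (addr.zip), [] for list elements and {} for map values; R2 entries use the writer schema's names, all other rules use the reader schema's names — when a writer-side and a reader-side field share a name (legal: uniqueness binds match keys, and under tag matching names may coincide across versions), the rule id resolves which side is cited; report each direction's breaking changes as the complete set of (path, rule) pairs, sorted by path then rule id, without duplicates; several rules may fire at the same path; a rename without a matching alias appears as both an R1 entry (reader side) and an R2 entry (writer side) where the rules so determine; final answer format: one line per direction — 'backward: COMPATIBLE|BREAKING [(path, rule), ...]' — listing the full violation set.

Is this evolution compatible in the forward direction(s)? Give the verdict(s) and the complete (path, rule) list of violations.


each type pair in Account: writer, then reader
forward on Account — v1 reading data written by v2:
  balance: float32 -> float32, writer optional; from balance
  name: string -> string, writer optional; from name
  locale: string -> string, writer required; from locale
  active: no writer-side match
  price: float64 -> float64, writer optional; from price
  factor: float32 -> float32, writer required; from factor
  signature: bytes -> bytes, writer required; from signature
  writer zip: unknown to reader
  writer archived: unknown to reader
  writer quantity: unknown to reader
  => forward verdict for Account: COMPATIBLE, no violations
ruling out the remaining Account differences:
  renamed field active to archived in record Account (alias active declared on the renamed field) -> fires no rule on Account, leaving the asked answer as it is
  added field quantity to record Account: optional int32, tag 9 (in v2 it sits last) -> fires no rule on Account, leaving the asked answer as it is
  added field zip to record Account: optional int64, tag 7 (in v2 it sits immediately before balance) -> fires no rule on Account, leaving the asked answer as it is

forward: COMPATIBLE []


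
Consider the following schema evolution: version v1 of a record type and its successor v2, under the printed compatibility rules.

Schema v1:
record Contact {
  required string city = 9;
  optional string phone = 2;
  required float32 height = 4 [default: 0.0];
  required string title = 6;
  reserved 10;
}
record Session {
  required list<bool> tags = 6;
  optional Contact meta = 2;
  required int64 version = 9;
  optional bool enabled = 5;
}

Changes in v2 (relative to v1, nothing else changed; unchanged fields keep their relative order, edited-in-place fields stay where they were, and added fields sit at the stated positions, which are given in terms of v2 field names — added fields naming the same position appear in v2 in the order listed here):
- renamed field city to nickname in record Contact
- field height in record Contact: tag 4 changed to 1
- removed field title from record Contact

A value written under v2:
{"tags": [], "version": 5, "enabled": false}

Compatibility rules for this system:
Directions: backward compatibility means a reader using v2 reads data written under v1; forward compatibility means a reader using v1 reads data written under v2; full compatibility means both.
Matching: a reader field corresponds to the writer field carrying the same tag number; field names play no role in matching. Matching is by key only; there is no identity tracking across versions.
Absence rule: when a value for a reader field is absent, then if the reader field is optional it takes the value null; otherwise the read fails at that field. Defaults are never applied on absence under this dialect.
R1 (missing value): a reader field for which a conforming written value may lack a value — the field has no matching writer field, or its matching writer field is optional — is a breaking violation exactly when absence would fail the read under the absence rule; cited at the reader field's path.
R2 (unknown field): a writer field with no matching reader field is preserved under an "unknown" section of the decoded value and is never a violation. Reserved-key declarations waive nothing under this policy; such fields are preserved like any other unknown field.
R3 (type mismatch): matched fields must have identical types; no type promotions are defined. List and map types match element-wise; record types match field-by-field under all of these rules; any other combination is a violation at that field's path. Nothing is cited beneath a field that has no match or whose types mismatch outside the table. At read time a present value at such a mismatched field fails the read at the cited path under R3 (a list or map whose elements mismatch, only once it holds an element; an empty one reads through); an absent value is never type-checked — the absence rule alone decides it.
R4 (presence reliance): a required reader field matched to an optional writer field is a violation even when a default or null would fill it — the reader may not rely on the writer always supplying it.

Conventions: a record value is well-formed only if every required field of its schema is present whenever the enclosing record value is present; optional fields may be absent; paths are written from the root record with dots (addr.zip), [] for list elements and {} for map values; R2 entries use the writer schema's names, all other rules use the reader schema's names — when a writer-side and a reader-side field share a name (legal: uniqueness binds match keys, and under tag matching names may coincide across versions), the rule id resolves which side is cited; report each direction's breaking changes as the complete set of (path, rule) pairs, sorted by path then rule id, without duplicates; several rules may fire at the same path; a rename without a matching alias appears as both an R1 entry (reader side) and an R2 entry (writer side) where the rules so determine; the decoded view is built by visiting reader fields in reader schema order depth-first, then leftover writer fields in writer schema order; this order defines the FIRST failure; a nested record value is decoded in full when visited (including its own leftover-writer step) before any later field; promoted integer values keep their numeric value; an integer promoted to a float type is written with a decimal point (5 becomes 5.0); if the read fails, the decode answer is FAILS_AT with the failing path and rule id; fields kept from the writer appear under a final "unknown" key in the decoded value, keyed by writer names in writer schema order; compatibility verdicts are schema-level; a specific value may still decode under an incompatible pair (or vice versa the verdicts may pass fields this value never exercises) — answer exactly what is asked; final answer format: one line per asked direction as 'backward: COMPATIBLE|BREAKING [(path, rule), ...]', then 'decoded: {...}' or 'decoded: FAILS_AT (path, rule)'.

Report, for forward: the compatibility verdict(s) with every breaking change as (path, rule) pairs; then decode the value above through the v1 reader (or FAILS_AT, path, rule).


arrows below run writer -> reader for Session
forward on Session — v1 reading data written by v2:
  tags: list<bool> -> list<bool>, writer required; from tags
  meta: Contact -> Contact, writer optional; from meta
  version: int64 -> int64, writer required; from version
  enabled: bool -> bool, writer optional; from enabled
  meta.city: string -> string, writer required; from meta.nickname
  meta.phone: string -> string, writer optional; from meta.phone
  meta.height has no writer counterpart
  meta.title has no writer counterpart
  leftover writer field: meta.height
  R1 fires at meta.height
  R1 fires at meta.title
  => forward verdict for Session: BREAKING, 2 violation(s)
decoding the Session value with the v1 reader:
  tags := []
  meta := null (missing; optional => null)
  version := 5
  enabled := false
  => decoded: {"tags": [], "meta": null, "version": 5, "enabled": false}
the rest of the Session diff is inert for this question:
  renamed field city to nickname in record Contact -> fires no rule on Session, leaving the asked answer as it is

forward: BREAKING [(meta.height, R1), (meta.title, R1)]; decoded: {"tags": [], "meta": null, "version": 5, "enabled": false}
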